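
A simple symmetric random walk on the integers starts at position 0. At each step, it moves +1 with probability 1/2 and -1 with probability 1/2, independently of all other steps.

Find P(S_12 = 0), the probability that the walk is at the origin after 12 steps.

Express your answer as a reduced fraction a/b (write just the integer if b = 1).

To return to 0 after 12 steps: need exactly 6 steps of +1 and 6 of -1.
Favorable paths: C(12,6) = 924
Total paths: 2^12 = 4096
P = 924/4096 = 231/1024

Answer: 231/1024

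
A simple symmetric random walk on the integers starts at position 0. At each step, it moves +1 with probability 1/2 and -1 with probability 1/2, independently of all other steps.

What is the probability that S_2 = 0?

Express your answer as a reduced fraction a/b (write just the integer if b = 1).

To return to 0 after 2 steps: need exactly 1 step of +1 and 1 of -1.
Favorable paths: C(2,1) = 2
Total paths: 2^2 = 4
P = 2/4 = 1/2

Answer: 1/2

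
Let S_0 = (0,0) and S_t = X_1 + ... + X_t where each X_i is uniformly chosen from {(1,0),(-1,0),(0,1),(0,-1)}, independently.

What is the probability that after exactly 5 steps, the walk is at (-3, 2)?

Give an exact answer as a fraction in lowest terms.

Answer: 5/512

Derivation:
Let h be the number of horizontal steps (so 5-h are vertical). To end at (-3,2) need (h-3)/2 right-steps and ((5-h)+2)/2 up-steps.
Sum over h with 3 ≤ h ≤ 3, h ≡ 1 (mod 2), 5-h ≡ 0 (mod 2):
h=3: C(5,3)·C(3,0)·C(2,2) = 10·1·1 = 10
Total favorable: 10
Total paths: 4^5 = 1024
P = 10/1024 = 5/512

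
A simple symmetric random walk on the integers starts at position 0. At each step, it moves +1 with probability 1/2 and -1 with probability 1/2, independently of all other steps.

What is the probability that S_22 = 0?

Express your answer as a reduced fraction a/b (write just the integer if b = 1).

To return to 0 after 22 steps: need exactly 11 steps of +1 and 11 of -1.
Favorable paths: C(22,11) = 705432
Total paths: 2^22 = 4194304
P = 705432/4194304 = 88179/524288

Answer: 88179/524288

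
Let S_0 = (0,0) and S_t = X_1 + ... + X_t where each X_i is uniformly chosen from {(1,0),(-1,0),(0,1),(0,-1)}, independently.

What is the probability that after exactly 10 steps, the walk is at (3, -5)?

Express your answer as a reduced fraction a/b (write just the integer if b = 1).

Answer: 525/262144

Derivation:
Let h be the number of horizontal steps (so 10-h are vertical). To end at (3,-5) need (h+3)/2 right-steps and ((10-h)-5)/2 up-steps.
Sum over h with 3 ≤ h ≤ 5, h ≡ 1 (mod 2), 10-h ≡ 1 (mod 2):
h=3: C(10,3)·C(3,3)·C(7,1) = 120·1·7 = 840
h=5: C(10,5)·C(5,4)·C(5,0) = 252·5·1 = 1260
Total favorable: 2100
Total paths: 4^10 = 1048576
P = 2100/1048576 = 525/262144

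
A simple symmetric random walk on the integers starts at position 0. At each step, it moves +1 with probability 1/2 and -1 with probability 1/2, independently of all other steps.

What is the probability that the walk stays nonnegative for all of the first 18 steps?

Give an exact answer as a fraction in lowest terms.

Answer: 12155/65536

Derivation:
Let f(t,s) = #length-t paths at position s with S_1..S_t all ≥ 0.
f(t,s) = f(t-1,s-1) + f(t-1,s+1) for s ≥ 0; f(t,s) = 0 for s < 0.
t=0: f(0,0)=1
t=1: f(1,1)=1
t=2: f(2,0)=1 f(2,2)=1
t=3: f(3,1)=2 f(3,3)=1
t=4: f(4,0)=2 f(4,2)=3 f(4,4)=1
t=5: f(5,1)=5 f(5,3)=4 f(5,5)=1
t=6: f(6,0)=5 f(6,2)=9 f(6,4)=5 f(6,6)=1
t=7: f(7,1)=14 f(7,3)=14 f(7,5)=6 f(7,7)=1
t=8: f(8,0)=14 f(8,2)=28 f(8,4)=20 f(8,6)=7 f(8,8)=1
t=9: f(9,1)=42 f(9,3)=48 f(9,5)=27 f(9,7)=8 f(9,9)=1
t=10: f(10,0)=42 f(10,2)=90 f(10,4)=75 f(10,6)=35 f(10,8)=9 f(10,10)=1
t=11: f(11,1)=132 f(11,3)=165 f(11,5)=110 f(11,7)=44 f(11,9)=10 f(11,11)=1
t=12: f(12,0)=132 f(12,2)=297 f(12,4)=275 f(12,6)=154 f(12,8)=54 f(12,10)=11 f(12,12)=1
t=13: f(13,1)=429 f(13,3)=572 f(13,5)=429 f(13,7)=208 f(13,9)=65 f(13,11)=12 f(13,13)=1
t=14: f(14,0)=429 f(14,2)=1001 f(14,4)=1001 f(14,6)=637 f(14,8)=273 f(14,10)=77 f(14,12)=13 f(14,14)=1
t=15: f(15,1)=1430 f(15,3)=2002 f(15,5)=1638 f(15,7)=910 f(15,9)=350 f(15,11)=90 f(15,13)=14 f(15,15)=1
t=16: f(16,0)=1430 f(16,2)=3432 f(16,4)=3640 f(16,6)=2548 f(16,8)=1260 f(16,10)=440 f(16,12)=104 f(16,14)=15 f(16,16)=1
t=17: f(17,1)=4862 f(17,3)=7072 f(17,5)=6188 f(17,7)=3808 f(17,9)=1700 f(17,11)=544 f(17,13)=119 f(17,15)=16 f(17,17)=1
t=18: f(18,0)=4862 f(18,2)=11934 f(18,4)=13260 f(18,6)=9996 f(18,8)=5508 f(18,10)=2244 f(18,12)=663 f(18,14)=135 f(18,16)=17 f(18,18)=1
Σ_s f(18,s) = 48620
P = 48620/262144 = 12155/65536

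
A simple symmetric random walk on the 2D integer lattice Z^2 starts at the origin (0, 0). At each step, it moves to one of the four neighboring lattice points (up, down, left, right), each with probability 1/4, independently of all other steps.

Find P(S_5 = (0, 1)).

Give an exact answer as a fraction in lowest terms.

Answer: 25/256

Derivation:
Let h be the number of horizontal steps (so 5-h are vertical). To end at (0,1) need (h+0)/2 right-steps and ((5-h)+1)/2 up-steps.
Sum over h with 0 ≤ h ≤ 4, h ≡ 0 (mod 2), 5-h ≡ 1 (mod 2):
h=0: C(5,0)·C(0,0)·C(5,3) = 1·1·10 = 10
h=2: C(5,2)·C(2,1)·C(3,2) = 10·2·3 = 60
h=4: C(5,4)·C(4,2)·C(1,1) = 5·6·1 = 30
Total favorable: 100
Total paths: 4^5 = 1024
P = 100/1024 = 25/256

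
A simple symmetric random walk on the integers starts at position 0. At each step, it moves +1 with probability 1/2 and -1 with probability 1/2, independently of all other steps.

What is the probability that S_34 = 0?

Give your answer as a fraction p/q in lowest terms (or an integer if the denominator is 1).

To return to 0 after 34 steps: need exactly 17 steps of +1 and 17 of -1.
Favorable paths: C(34,17) = 2333606220
Total paths: 2^34 = 17179869184
P = 2333606220/17179869184 = 583401555/4294967296

Answer: 583401555/4294967296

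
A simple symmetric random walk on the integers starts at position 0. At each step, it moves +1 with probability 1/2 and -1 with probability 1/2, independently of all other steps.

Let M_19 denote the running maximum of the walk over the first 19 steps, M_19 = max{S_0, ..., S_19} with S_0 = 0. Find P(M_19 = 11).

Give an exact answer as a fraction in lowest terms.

Let M_19 = max(S_0,...,S_19). Use the reflection principle: for j ≥ 1, #{paths with M_19 ≥ j} = #{S_19 ≥ j} + #{S_19 ≥ j+1}.
By reflection, #{M_19 ≥ 11} = #{S_19 ≥ 11} + #{S_19 ≥ 12} = 5036 + 1160 = 6196.
#{M_19 ≥ 12} = #{S_19 ≥ 12} + #{S_19 ≥ 13} = 1160 + 1160 = 2320.
#{M_19 = 11} = 6196 - 2320 = 3876.
P(M_19 = 11) = 3876/524288 = 969/131072

Answer: 969/131072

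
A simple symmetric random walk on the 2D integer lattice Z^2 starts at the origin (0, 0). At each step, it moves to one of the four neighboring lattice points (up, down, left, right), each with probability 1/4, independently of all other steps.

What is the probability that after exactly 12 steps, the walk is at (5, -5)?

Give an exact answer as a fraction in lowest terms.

Let h be the number of horizontal steps (so 12-h are vertical). To end at (5,-5) need (h+5)/2 right-steps and ((12-h)-5)/2 up-steps.
Sum over h with 5 ≤ h ≤ 7, h ≡ 1 (mod 2), 12-h ≡ 1 (mod 2):
h=5: C(12,5)·C(5,5)·C(7,1) = 792·1·7 = 5544
h=7: C(12,7)·C(7,6)·C(5,0) = 792·7·1 = 5544
Total favorable: 11088
Total paths: 4^12 = 16777216
P = 11088/16777216 = 693/1048576

Answer: 693/1048576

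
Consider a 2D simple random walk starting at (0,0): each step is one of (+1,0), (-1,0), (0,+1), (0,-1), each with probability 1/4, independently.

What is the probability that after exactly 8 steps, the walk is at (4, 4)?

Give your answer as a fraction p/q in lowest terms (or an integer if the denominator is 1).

Answer: 35/32768

Derivation:
Let h be the number of horizontal steps (so 8-h are vertical). To end at (4,4) need (h+4)/2 right-steps and ((8-h)+4)/2 up-steps.
Sum over h with 4 ≤ h ≤ 4, h ≡ 0 (mod 2), 8-h ≡ 0 (mod 2):
h=4: C(8,4)·C(4,4)·C(4,4) = 70·1·1 = 70
Total favorable: 70
Total paths: 4^8 = 65536
P = 70/65536 = 35/32768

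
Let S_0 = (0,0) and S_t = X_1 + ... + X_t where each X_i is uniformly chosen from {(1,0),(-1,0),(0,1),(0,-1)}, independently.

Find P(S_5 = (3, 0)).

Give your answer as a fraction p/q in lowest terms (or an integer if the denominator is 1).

Let h be the number of horizontal steps (so 5-h are vertical). To end at (3,0) need (h+3)/2 right-steps and ((5-h)+0)/2 up-steps.
Sum over h with 3 ≤ h ≤ 5, h ≡ 1 (mod 2), 5-h ≡ 0 (mod 2):
h=3: C(5,3)·C(3,3)·C(2,1) = 10·1·2 = 20
h=5: C(5,5)·C(5,4)·C(0,0) = 1·5·1 = 5
Total favorable: 25
Total paths: 4^5 = 1024
P = 25/1024 = 25/1024

Answer: 25/1024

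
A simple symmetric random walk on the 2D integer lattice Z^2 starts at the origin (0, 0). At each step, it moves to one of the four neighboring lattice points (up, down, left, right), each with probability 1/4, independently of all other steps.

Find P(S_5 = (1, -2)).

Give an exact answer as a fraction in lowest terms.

Answer: 25/512

Derivation:
Let h be the number of horizontal steps (so 5-h are vertical). To end at (1,-2) need (h+1)/2 right-steps and ((5-h)-2)/2 up-steps.
Sum over h with 1 ≤ h ≤ 3, h ≡ 1 (mod 2), 5-h ≡ 0 (mod 2):
h=1: C(5,1)·C(1,1)·C(4,1) = 5·1·4 = 20
h=3: C(5,3)·C(3,2)·C(2,0) = 10·3·1 = 30
Total favorable: 50
Total paths: 4^5 = 1024
P = 50/1024 = 25/512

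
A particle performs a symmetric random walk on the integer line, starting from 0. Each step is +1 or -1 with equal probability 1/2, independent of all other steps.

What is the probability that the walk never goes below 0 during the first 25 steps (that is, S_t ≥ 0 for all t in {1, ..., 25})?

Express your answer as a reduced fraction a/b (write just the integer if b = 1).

Answer: 1300075/8388608

Derivation:
Let f(t,s) = #length-t paths at position s with S_1..S_t all ≥ 0.
f(t,s) = f(t-1,s-1) + f(t-1,s+1) for s ≥ 0; f(t,s) = 0 for s < 0.
t=0: f(0,0)=1
t=1: f(1,1)=1
t=2: f(2,0)=1 f(2,2)=1
t=3: f(3,1)=2 f(3,3)=1
t=4: f(4,0)=2 f(4,2)=3 f(4,4)=1
t=5: f(5,1)=5 f(5,3)=4 f(5,5)=1
t=6: f(6,0)=5 f(6,2)=9 f(6,4)=5 f(6,6)=1
t=7: f(7,1)=14 f(7,3)=14 f(7,5)=6 f(7,7)=1
t=8: f(8,0)=14 f(8,2)=28 f(8,4)=20 f(8,6)=7 f(8,8)=1
t=9: f(9,1)=42 f(9,3)=48 f(9,5)=27 f(9,7)=8 f(9,9)=1
t=10: f(10,0)=42 f(10,2)=90 f(10,4)=75 f(10,6)=35 f(10,8)=9 f(10,10)=1
t=11: f(11,1)=132 f(11,3)=165 f(11,5)=110 f(11,7)=44 f(11,9)=10 f(11,11)=1
t=12: f(12,0)=132 f(12,2)=297 f(12,4)=275 f(12,6)=154 f(12,8)=54 f(12,10)=11 f(12,12)=1
t=13: f(13,1)=429 f(13,3)=572 f(13,5)=429 f(13,7)=208 f(13,9)=65 f(13,11)=12 f(13,13)=1
t=14: f(14,0)=429 f(14,2)=1001 f(14,4)=1001 f(14,6)=637 f(14,8)=273 f(14,10)=77 f(14,12)=13 f(14,14)=1
t=15: f(15,1)=1430 f(15,3)=2002 f(15,5)=1638 f(15,7)=910 f(15,9)=350 f(15,11)=90 f(15,13)=14 f(15,15)=1
t=16: f(16,0)=1430 f(16,2)=3432 f(16,4)=3640 f(16,6)=2548 f(16,8)=1260 f(16,10)=440 f(16,12)=104 f(16,14)=15 f(16,16)=1
t=17: f(17,1)=4862 f(17,3)=7072 f(17,5)=6188 f(17,7)=3808 f(17,9)=1700 f(17,11)=544 f(17,13)=119 f(17,15)=16 f(17,17)=1
t=18: f(18,0)=4862 f(18,2)=11934 f(18,4)=13260 f(18,6)=9996 f(18,8)=5508 f(18,10)=2244 f(18,12)=663 f(18,14)=135 f(18,16)=17 f(18,18)=1
t=19: f(19,1)=16796 f(19,3)=25194 f(19,5)=23256 f(19,7)=15504 f(19,9)=7752 f(19,11)=2907 f(19,13)=798 f(19,15)=152 f(19,17)=18 f(19,19)=1
t=20: f(20,0)=16796 f(20,2)=41990 f(20,4)=48450 f(20,6)=38760 f(20,8)=23256 f(20,10)=10659 f(20,12)=3705 f(20,14)=950 f(20,16)=170 f(20,18)=19 f(20,20)=1
t=21: f(21,1)=58786 f(21,3)=90440 f(21,5)=87210 f(21,7)=62016 f(21,9)=33915 f(21,11)=14364 f(21,13)=4655 f(21,15)=1120 f(21,17)=189 f(21,19)=20 f(21,21)=1
t=22: f(22,0)=58786 f(22,2)=149226 f(22,4)=177650 f(22,6)=149226 f(22,8)=95931 f(22,10)=48279 f(22,12)=19019 f(22,14)=5775 f(22,16)=1309 f(22,18)=209 f(22,20)=21 f(22,22)=1
t=23: f(23,1)=208012 f(23,3)=326876 f(23,5)=326876 f(23,7)=245157 f(23,9)=144210 f(23,11)=67298 f(23,13)=24794 f(23,15)=7084 f(23,17)=1518 f(23,19)=230 f(23,21)=22 f(23,23)=1
t=24: f(24,0)=208012 f(24,2)=534888 f(24,4)=653752 f(24,6)=572033 f(24,8)=389367 f(24,10)=211508 f(24,12)=92092 f(24,14)=31878 f(24,16)=8602 f(24,18)=1748 f(24,20)=252 f(24,22)=23 f(24,24)=1
t=25: f(25,1)=742900 f(25,3)=1188640 f(25,5)=1225785 f(25,7)=961400 f(25,9)=600875 f(25,11)=303600 f(25,13)=123970 f(25,15)=40480 f(25,17)=10350 f(25,19)=2000 f(25,21)=275 f(25,23)=24 f(25,25)=1
Σ_s f(25,s) = 5200300
P = 5200300/33554432 = 1300075/8388608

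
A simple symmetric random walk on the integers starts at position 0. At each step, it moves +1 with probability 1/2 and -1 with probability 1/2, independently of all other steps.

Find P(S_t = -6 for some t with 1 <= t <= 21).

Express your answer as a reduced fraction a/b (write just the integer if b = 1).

Answer: 24805/131072

Derivation:
Count via complement. Let g(t,s) = #length-t paths at position s with S_1..S_t all ≠ -6.
g(t,s) = g(t-1,s-1) + g(t-1,s+1) for s ≠ -6; g(t,-6) = 0.
t=0: g(0,0)=1
t=1: g(1,-1)=1 g(1,1)=1
t=2: g(2,-2)=1 g(2,0)=2 g(2,2)=1
t=3: g(3,-3)=1 g(3,-1)=3 g(3,1)=3 g(3,3)=1
t=4: g(4,-4)=1 g(4,-2)=4 g(4,0)=6 g(4,2)=4 g(4,4)=1
t=5: g(5,-5)=1 g(5,-3)=5 g(5,-1)=10 g(5,1)=10 g(5,3)=5 g(5,5)=1
t=6: g(6,-4)=6 g(6,-2)=15 g(6,0)=20 g(6,2)=15 g(6,4)=6 g(6,6)=1
t=7: g(7,-5)=6 g(7,-3)=21 g(7,-1)=35 g(7,1)=35 g(7,3)=21 g(7,5)=7 g(7,7)=1
t=8: g(8,-4)=27 g(8,-2)=56 g(8,0)=70 g(8,2)=56 g(8,4)=28 g(8,6)=8 g(8,8)=1
t=9: g(9,-5)=27 g(9,-3)=83 g(9,-1)=126 g(9,1)=126 g(9,3)=84 g(9,5)=36 g(9,7)=9 g(9,9)=1
t=10: g(10,-4)=110 g(10,-2)=209 g(10,0)=252 g(10,2)=210 g(10,4)=120 g(10,6)=45 g(10,8)=10 g(10,10)=1
t=11: g(11,-5)=110 g(11,-3)=319 g(11,-1)=461 g(11,1)=462 g(11,3)=330 g(11,5)=165 g(11,7)=55 g(11,9)=11 g(11,11)=1
t=12: g(12,-4)=429 g(12,-2)=780 g(12,0)=923 g(12,2)=792 g(12,4)=495 g(12,6)=220 g(12,8)=66 g(12,10)=12 g(12,12)=1
t=13: g(13,-5)=429 g(13,-3)=1209 g(13,-1)=1703 g(13,1)=1715 g(13,3)=1287 g(13,5)=715 g(13,7)=286 g(13,9)=78 g(13,11)=13 g(13,13)=1
t=14: g(14,-4)=1638 g(14,-2)=2912 g(14,0)=3418 g(14,2)=3002 g(14,4)=2002 g(14,6)=1001 g(14,8)=364 g(14,10)=91 g(14,12)=14 g(14,14)=1
t=15: g(15,-5)=1638 g(15,-3)=4550 g(15,-1)=6330 g(15,1)=6420 g(15,3)=5004 g(15,5)=3003 g(15,7)=1365 g(15,9)=455 g(15,11)=105 g(15,13)=15 g(15,15)=1
t=16: g(16,-4)=6188 g(16,-2)=10880 g(16,0)=12750 g(16,2)=11424 g(16,4)=8007 g(16,6)=4368 g(16,8)=1820 g(16,10)=560 g(16,12)=120 g(16,14)=16 g(16,16)=1
t=17: g(17,-5)=6188 g(17,-3)=17068 g(17,-1)=23630 g(17,1)=24174 g(17,3)=19431 g(17,5)=12375 g(17,7)=6188 g(17,9)=2380 g(17,11)=680 g(17,13)=136 g(17,15)=17 g(17,17)=1
t=18: g(18,-4)=23256 g(18,-2)=40698 g(18,0)=47804 g(18,2)=43605 g(18,4)=31806 g(18,6)=18563 g(18,8)=8568 g(18,10)=3060 g(18,12)=816 g(18,14)=153 g(18,16)=18 g(18,18)=1
t=19: g(19,-5)=23256 g(19,-3)=63954 g(19,-1)=88502 g(19,1)=91409 g(19,3)=75411 g(19,5)=50369 g(19,7)=27131 g(19,9)=11628 g(19,11)=3876 g(19,13)=969 g(19,15)=171 g(19,17)=19 g(19,19)=1
t=20: g(20,-4)=87210 g(20,-2)=152456 g(20,0)=179911 g(20,2)=166820 g(20,4)=125780 g(20,6)=77500 g(20,8)=38759 g(20,10)=15504 g(20,12)=4845 g(20,14)=1140 g(20,16)=190 g(20,18)=20 g(20,20)=1
t=21: g(21,-5)=87210 g(21,-3)=239666 g(21,-1)=332367 g(21,1)=346731 g(21,3)=292600 g(21,5)=203280 g(21,7)=116259 g(21,9)=54263 g(21,11)=20349 g(21,13)=5985 g(21,15)=1330 g(21,17)=210 g(21,19)=21 g(21,21)=1
Paths never hitting -6: Σ_s g(21,s) = 1700272
Paths hitting -6: 2^21 - 1700272 = 396880
P = 396880/2097152 = 24805/131072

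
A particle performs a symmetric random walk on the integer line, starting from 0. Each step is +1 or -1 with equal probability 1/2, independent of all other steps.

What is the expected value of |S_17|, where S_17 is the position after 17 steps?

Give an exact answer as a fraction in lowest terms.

Answer: 109395/32768

Derivation:
S_17 takes values m ≡ 1 (mod 2) with |m| ≤ 17; P(S_17=m) = C(17,(17+m)/2)/2^17.
Total paths: 2^17 = 131072
Distribution: P(S=-17)=1/131072, P(S=-15)=17/131072, P(S=-13)=136/131072, P(S=-11)=680/131072, P(S=-9)=2380/131072, P(S=-7)=6188/131072, P(S=-5)=12376/131072, P(S=-3)=19448/131072, P(S=-1)=24310/131072, P(S=1)=24310/131072, P(S=3)=19448/131072, P(S=5)=12376/131072, P(S=7)=6188/131072, P(S=9)=2380/131072, P(S=11)=680/131072, P(S=13)=136/131072, P(S=15)=17/131072, P(S=17)=1/131072
E[|S_17|] = Σ_m |m|·P(S_17=m) = 437580/131072 = 109395/32768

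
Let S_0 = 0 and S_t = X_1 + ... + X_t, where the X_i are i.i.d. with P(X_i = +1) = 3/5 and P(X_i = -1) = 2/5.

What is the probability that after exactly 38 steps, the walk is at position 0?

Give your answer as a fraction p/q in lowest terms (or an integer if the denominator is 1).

Answer: 861519230390815835553792/14551915228366851806640625

Derivation:
To be at 0 after 38 steps: need exactly 19 steps of +1 and 19 of -1.
Number of such sequences: C(38,19) = 35345263800
Each has probability (3/5)^19 · (2/5)^19 = 609359740010496/363797880709171295166015625
P = 35345263800 · 609359740010496/363797880709171295166015625 = 861519230390815835553792/14551915228366851806640625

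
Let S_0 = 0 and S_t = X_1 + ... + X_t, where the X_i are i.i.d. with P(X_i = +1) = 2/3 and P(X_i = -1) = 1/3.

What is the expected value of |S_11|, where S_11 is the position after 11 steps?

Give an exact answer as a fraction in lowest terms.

Answer: 242495/59049

Derivation:
S_11 takes values m ≡ 1 (mod 2) with |m| ≤ 11; P(S_11=m) = C(11,(11+m)/2) · (2/3)^((11+m)/2) · (1/3)^((11-m)/2).
Distribution: P(S=-11)=1/177147, P(S=-9)=22/177147, P(S=-7)=220/177147, P(S=-5)=440/59049, P(S=-3)=1760/59049, P(S=-1)=4928/59049, P(S=1)=9856/59049, P(S=3)=14080/59049, P(S=5)=14080/59049, P(S=7)=28160/177147, P(S=9)=11264/177147, P(S=11)=2048/177147
E[|S_11|] = Σ_m |m|·P(S_11=m) = 242495/59049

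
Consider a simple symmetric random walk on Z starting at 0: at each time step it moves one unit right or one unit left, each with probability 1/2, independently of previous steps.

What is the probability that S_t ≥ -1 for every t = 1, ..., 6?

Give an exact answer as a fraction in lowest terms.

Answer: 35/64

Derivation:
Let f(t,s) = #length-t paths at position s with S_1..S_t all ≥ -1.
f(t,s) = f(t-1,s-1) + f(t-1,s+1) for s ≥ -1; f(t,s) = 0 for s < -1.
t=0: f(0,0)=1
t=1: f(1,-1)=1 f(1,1)=1
t=2: f(2,0)=2 f(2,2)=1
t=3: f(3,-1)=2 f(3,1)=3 f(3,3)=1
t=4: f(4,0)=5 f(4,2)=4 f(4,4)=1
t=5: f(5,-1)=5 f(5,1)=9 f(5,3)=5 f(5,5)=1
t=6: f(6,0)=14 f(6,2)=14 f(6,4)=6 f(6,6)=1
Σ_s f(6,s) = 35
P = 35/64 = 35/64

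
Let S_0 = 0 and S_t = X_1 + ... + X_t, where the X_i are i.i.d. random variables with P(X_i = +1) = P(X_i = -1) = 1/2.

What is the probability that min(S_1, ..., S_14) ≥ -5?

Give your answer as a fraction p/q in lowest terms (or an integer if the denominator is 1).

Answer: 14443/16384

Derivation:
Let f(t,s) = #length-t paths at position s with S_1..S_t all ≥ -5.
f(t,s) = f(t-1,s-1) + f(t-1,s+1) for s ≥ -5; f(t,s) = 0 for s < -5.
t=0: f(0,0)=1
t=1: f(1,-1)=1 f(1,1)=1
t=2: f(2,-2)=1 f(2,0)=2 f(2,2)=1
t=3: f(3,-3)=1 f(3,-1)=3 f(3,1)=3 f(3,3)=1
t=4: f(4,-4)=1 f(4,-2)=4 f(4,0)=6 f(4,2)=4 f(4,4)=1
t=5: f(5,-5)=1 f(5,-3)=5 f(5,-1)=10 f(5,1)=10 f(5,3)=5 f(5,5)=1
t=6: f(6,-4)=6 f(6,-2)=15 f(6,0)=20 f(6,2)=15 f(6,4)=6 f(6,6)=1
t=7: f(7,-5)=6 f(7,-3)=21 f(7,-1)=35 f(7,1)=35 f(7,3)=21 f(7,5)=7 f(7,7)=1
t=8: f(8,-4)=27 f(8,-2)=56 f(8,0)=70 f(8,2)=56 f(8,4)=28 f(8,6)=8 f(8,8)=1
t=9: f(9,-5)=27 f(9,-3)=83 f(9,-1)=126 f(9,1)=126 f(9,3)=84 f(9,5)=36 f(9,7)=9 f(9,9)=1
t=10: f(10,-4)=110 f(10,-2)=209 f(10,0)=252 f(10,2)=210 f(10,4)=120 f(10,6)=45 f(10,8)=10 f(10,10)=1
t=11: f(11,-5)=110 f(11,-3)=319 f(11,-1)=461 f(11,1)=462 f(11,3)=330 f(11,5)=165 f(11,7)=55 f(11,9)=11 f(11,11)=1
t=12: f(12,-4)=429 f(12,-2)=780 f(12,0)=923 f(12,2)=792 f(12,4)=495 f(12,6)=220 f(12,8)=66 f(12,10)=12 f(12,12)=1
t=13: f(13,-5)=429 f(13,-3)=1209 f(13,-1)=1703 f(13,1)=1715 f(13,3)=1287 f(13,5)=715 f(13,7)=286 f(13,9)=78 f(13,11)=13 f(13,13)=1
t=14: f(14,-4)=1638 f(14,-2)=2912 f(14,0)=3418 f(14,2)=3002 f(14,4)=2002 f(14,6)=1001 f(14,8)=364 f(14,10)=91 f(14,12)=14 f(14,14)=1
Σ_s f(14,s) = 14443
P = 14443/16384 = 14443/16384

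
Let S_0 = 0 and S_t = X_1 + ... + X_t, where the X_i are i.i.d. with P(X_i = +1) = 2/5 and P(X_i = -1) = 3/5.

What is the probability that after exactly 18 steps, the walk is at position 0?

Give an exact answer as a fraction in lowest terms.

Answer: 97995515904/762939453125

Derivation:
To be at 0 after 18 steps: need exactly 9 steps of +1 and 9 of -1.
Number of such sequences: C(18,9) = 48620
Each has probability (2/5)^9 · (3/5)^9 = 10077696/3814697265625
P = 48620 · 10077696/3814697265625 = 97995515904/762939453125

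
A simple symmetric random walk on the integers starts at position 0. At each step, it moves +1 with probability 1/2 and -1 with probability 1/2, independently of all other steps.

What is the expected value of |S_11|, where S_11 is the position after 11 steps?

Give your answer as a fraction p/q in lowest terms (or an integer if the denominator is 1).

Answer: 693/256

Derivation:
S_11 takes values m ≡ 1 (mod 2) with |m| ≤ 11; P(S_11=m) = C(11,(11+m)/2)/2^11.
Total paths: 2^11 = 2048
Distribution: P(S=-11)=1/2048, P(S=-9)=11/2048, P(S=-7)=55/2048, P(S=-5)=165/2048, P(S=-3)=330/2048, P(S=-1)=462/2048, P(S=1)=462/2048, P(S=3)=330/2048, P(S=5)=165/2048, P(S=7)=55/2048, P(S=9)=11/2048, P(S=11)=1/2048
E[|S_11|] = Σ_m |m|·P(S_11=m) = 5544/2048 = 693/256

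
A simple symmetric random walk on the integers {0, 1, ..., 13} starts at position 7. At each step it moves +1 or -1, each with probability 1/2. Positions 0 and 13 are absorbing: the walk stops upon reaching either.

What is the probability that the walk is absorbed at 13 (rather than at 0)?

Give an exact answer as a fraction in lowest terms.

Symmetric walk (p = 1/2): the harmonic-function argument gives P(hit 13 before 0 | start at 7) = a/N.
P = 7/13 = 7/13

Answer: 7/13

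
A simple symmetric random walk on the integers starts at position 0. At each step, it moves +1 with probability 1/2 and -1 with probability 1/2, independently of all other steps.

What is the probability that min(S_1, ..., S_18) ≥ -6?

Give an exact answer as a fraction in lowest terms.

Let f(t,s) = #length-t paths at position s with S_1..S_t all ≥ -6.
f(t,s) = f(t-1,s-1) + f(t-1,s+1) for s ≥ -6; f(t,s) = 0 for s < -6.
t=0: f(0,0)=1
t=1: f(1,-1)=1 f(1,1)=1
t=2: f(2,-2)=1 f(2,0)=2 f(2,2)=1
t=3: f(3,-3)=1 f(3,-1)=3 f(3,1)=3 f(3,3)=1
t=4: f(4,-4)=1 f(4,-2)=4 f(4,0)=6 f(4,2)=4 f(4,4)=1
t=5: f(5,-5)=1 f(5,-3)=5 f(5,-1)=10 f(5,1)=10 f(5,3)=5 f(5,5)=1
t=6: f(6,-6)=1 f(6,-4)=6 f(6,-2)=15 f(6,0)=20 f(6,2)=15 f(6,4)=6 f(6,6)=1
t=7: f(7,-5)=7 f(7,-3)=21 f(7,-1)=35 f(7,1)=35 f(7,3)=21 f(7,5)=7 f(7,7)=1
t=8: f(8,-6)=7 f(8,-4)=28 f(8,-2)=56 f(8,0)=70 f(8,2)=56 f(8,4)=28 f(8,6)=8 f(8,8)=1
t=9: f(9,-5)=35 f(9,-3)=84 f(9,-1)=126 f(9,1)=126 f(9,3)=84 f(9,5)=36 f(9,7)=9 f(9,9)=1
t=10: f(10,-6)=35 f(10,-4)=119 f(10,-2)=210 f(10,0)=252 f(10,2)=210 f(10,4)=120 f(10,6)=45 f(10,8)=10 f(10,10)=1
t=11: f(11,-5)=154 f(11,-3)=329 f(11,-1)=462 f(11,1)=462 f(11,3)=330 f(11,5)=165 f(11,7)=55 f(11,9)=11 f(11,11)=1
t=12: f(12,-6)=154 f(12,-4)=483 f(12,-2)=791 f(12,0)=924 f(12,2)=792 f(12,4)=495 f(12,6)=220 f(12,8)=66 f(12,10)=12 f(12,12)=1
t=13: f(13,-5)=637 f(13,-3)=1274 f(13,-1)=1715 f(13,1)=1716 f(13,3)=1287 f(13,5)=715 f(13,7)=286 f(13,9)=78 f(13,11)=13 f(13,13)=1
t=14: f(14,-6)=637 f(14,-4)=1911 f(14,-2)=2989 f(14,0)=3431 f(14,2)=3003 f(14,4)=2002 f(14,6)=1001 f(14,8)=364 f(14,10)=91 f(14,12)=14 f(14,14)=1
t=15: f(15,-5)=2548 f(15,-3)=4900 f(15,-1)=6420 f(15,1)=6434 f(15,3)=5005 f(15,5)=3003 f(15,7)=1365 f(15,9)=455 f(15,11)=105 f(15,13)=15 f(15,15)=1
t=16: f(16,-6)=2548 f(16,-4)=7448 f(16,-2)=11320 f(16,0)=12854 f(16,2)=11439 f(16,4)=8008 f(16,6)=4368 f(16,8)=1820 f(16,10)=560 f(16,12)=120 f(16,14)=16 f(16,16)=1
t=17: f(17,-5)=9996 f(17,-3)=18768 f(17,-1)=24174 f(17,1)=24293 f(17,3)=19447 f(17,5)=12376 f(17,7)=6188 f(17,9)=2380 f(17,11)=680 f(17,13)=136 f(17,15)=17 f(17,17)=1
t=18: f(18,-6)=9996 f(18,-4)=28764 f(18,-2)=42942 f(18,0)=48467 f(18,2)=43740 f(18,4)=31823 f(18,6)=18564 f(18,8)=8568 f(18,10)=3060 f(18,12)=816 f(18,14)=153 f(18,16)=18 f(18,18)=1
Σ_s f(18,s) = 236912
P = 236912/262144 = 14807/16384

Answer: 14807/16384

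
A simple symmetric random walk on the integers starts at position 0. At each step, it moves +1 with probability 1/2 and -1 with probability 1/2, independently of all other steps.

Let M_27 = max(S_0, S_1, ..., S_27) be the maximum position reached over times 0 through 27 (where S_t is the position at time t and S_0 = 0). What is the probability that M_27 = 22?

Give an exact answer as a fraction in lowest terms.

Answer: 351/134217728

Derivation:
Let M_27 = max(S_0,...,S_27). Use the reflection principle: for j ≥ 1, #{paths with M_27 ≥ j} = #{S_27 ≥ j} + #{S_27 ≥ j+1}.
By reflection, #{M_27 ≥ 22} = #{S_27 ≥ 22} + #{S_27 ≥ 23} = 379 + 379 = 758.
#{M_27 ≥ 23} = #{S_27 ≥ 23} + #{S_27 ≥ 24} = 379 + 28 = 407.
#{M_27 = 22} = 758 - 407 = 351.
P(M_27 = 22) = 351/134217728 = 351/134217728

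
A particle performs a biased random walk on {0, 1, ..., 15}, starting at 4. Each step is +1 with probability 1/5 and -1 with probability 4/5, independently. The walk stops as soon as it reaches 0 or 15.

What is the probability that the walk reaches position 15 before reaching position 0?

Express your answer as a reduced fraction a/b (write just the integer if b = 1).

Biased walk: p = 1/5, q = 4/5, r = q/p = 4
Gambler's ruin: P(hit 15 before 0 | start at 4) = (1 - r^a)/(1 - r^N)
r^4 = 256; r^15 = 1073741824
P = (1 - 256) / (1 - 1073741824) = -255 / -1073741823 = 85/357913941

Answer: 85/357913941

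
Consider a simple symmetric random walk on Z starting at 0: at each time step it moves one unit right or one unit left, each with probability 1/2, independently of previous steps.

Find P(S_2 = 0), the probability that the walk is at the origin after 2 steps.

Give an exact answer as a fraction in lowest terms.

Answer: 1/2

Derivation:
To return to 0 after 2 steps: need exactly 1 step of +1 and 1 of -1.
Favorable paths: C(2,1) = 2
Total paths: 2^2 = 4
P = 2/4 = 1/2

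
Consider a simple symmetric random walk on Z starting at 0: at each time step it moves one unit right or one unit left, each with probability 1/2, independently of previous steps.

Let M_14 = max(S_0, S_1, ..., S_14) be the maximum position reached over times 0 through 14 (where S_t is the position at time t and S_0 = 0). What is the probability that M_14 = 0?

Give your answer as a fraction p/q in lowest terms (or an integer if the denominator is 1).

Let M_14 = max(S_0,...,S_14). Use the reflection principle: for j ≥ 1, #{paths with M_14 ≥ j} = #{S_14 ≥ j} + #{S_14 ≥ j+1}.
P(M_14 ≥ 0) = 1 since S_0 = 0, so #{M_14 ≥ 0} = 16384.
#{M_14 ≥ 1} = #{S_14 ≥ 1} + #{S_14 ≥ 2} = 6476 + 6476 = 12952.
#{M_14 = 0} = 16384 - 12952 = 3432.
P(M_14 = 0) = 3432/16384 = 429/2048

Answer: 429/2048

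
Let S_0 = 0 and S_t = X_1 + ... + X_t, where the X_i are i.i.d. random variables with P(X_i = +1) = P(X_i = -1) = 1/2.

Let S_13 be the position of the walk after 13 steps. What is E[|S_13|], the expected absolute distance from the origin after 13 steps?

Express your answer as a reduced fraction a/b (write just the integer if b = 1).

Answer: 3003/1024

Derivation:
S_13 takes values m ≡ 1 (mod 2) with |m| ≤ 13; P(S_13=m) = C(13,(13+m)/2)/2^13.
Total paths: 2^13 = 8192
Distribution: P(S=-13)=1/8192, P(S=-11)=13/8192, P(S=-9)=78/8192, P(S=-7)=286/8192, P(S=-5)=715/8192, P(S=-3)=1287/8192, P(S=-1)=1716/8192, P(S=1)=1716/8192, P(S=3)=1287/8192, P(S=5)=715/8192, P(S=7)=286/8192, P(S=9)=78/8192, P(S=11)=13/8192, P(S=13)=1/8192
E[|S_13|] = Σ_m |m|·P(S_13=m) = 24024/8192 = 3003/1024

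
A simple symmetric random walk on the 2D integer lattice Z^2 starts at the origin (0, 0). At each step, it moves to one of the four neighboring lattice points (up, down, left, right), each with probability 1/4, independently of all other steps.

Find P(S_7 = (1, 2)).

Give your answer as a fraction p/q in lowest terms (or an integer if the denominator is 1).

Let h be the number of horizontal steps (so 7-h are vertical). To end at (1,2) need (h+1)/2 right-steps and ((7-h)+2)/2 up-steps.
Sum over h with 1 ≤ h ≤ 5, h ≡ 1 (mod 2), 7-h ≡ 0 (mod 2):
h=1: C(7,1)·C(1,1)·C(6,4) = 7·1·15 = 105
h=3: C(7,3)·C(3,2)·C(4,3) = 35·3·4 = 420
h=5: C(7,5)·C(5,3)·C(2,2) = 21·10·1 = 210
Total favorable: 735
Total paths: 4^7 = 16384
P = 735/16384 = 735/16384

Answer: 735/16384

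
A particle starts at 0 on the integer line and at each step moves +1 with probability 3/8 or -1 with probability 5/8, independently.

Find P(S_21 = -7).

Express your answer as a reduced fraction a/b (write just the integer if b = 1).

To reach position -7 after 21 steps: need 7 steps of +1 and 14 steps of -1.
Number of such sequences: C(21,7) = 116280
Each has probability (3/8)^7 · (5/8)^14 = 13348388671875/9223372036854775808
P = 116280 · 13348388671875/9223372036854775808 = 194018829345703125/1152921504606846976

Answer: 194018829345703125/1152921504606846976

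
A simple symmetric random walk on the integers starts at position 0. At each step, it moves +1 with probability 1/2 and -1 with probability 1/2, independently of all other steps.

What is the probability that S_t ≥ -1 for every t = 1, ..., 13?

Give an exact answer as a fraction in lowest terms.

Answer: 429/1024

Derivation:
Let f(t,s) = #length-t paths at position s with S_1..S_t all ≥ -1.
f(t,s) = f(t-1,s-1) + f(t-1,s+1) for s ≥ -1; f(t,s) = 0 for s < -1.
t=0: f(0,0)=1
t=1: f(1,-1)=1 f(1,1)=1
t=2: f(2,0)=2 f(2,2)=1
t=3: f(3,-1)=2 f(3,1)=3 f(3,3)=1
t=4: f(4,0)=5 f(4,2)=4 f(4,4)=1
t=5: f(5,-1)=5 f(5,1)=9 f(5,3)=5 f(5,5)=1
t=6: f(6,0)=14 f(6,2)=14 f(6,4)=6 f(6,6)=1
t=7: f(7,-1)=14 f(7,1)=28 f(7,3)=20 f(7,5)=7 f(7,7)=1
t=8: f(8,0)=42 f(8,2)=48 f(8,4)=27 f(8,6)=8 f(8,8)=1
t=9: f(9,-1)=42 f(9,1)=90 f(9,3)=75 f(9,5)=35 f(9,7)=9 f(9,9)=1
t=10: f(10,0)=132 f(10,2)=165 f(10,4)=110 f(10,6)=44 f(10,8)=10 f(10,10)=1
t=11: f(11,-1)=132 f(11,1)=297 f(11,3)=275 f(11,5)=154 f(11,7)=54 f(11,9)=11 f(11,11)=1
t=12: f(12,0)=429 f(12,2)=572 f(12,4)=429 f(12,6)=208 f(12,8)=65 f(12,10)=12 f(12,12)=1
t=13: f(13,-1)=429 f(13,1)=1001 f(13,3)=1001 f(13,5)=637 f(13,7)=273 f(13,9)=77 f(13,11)=13 f(13,13)=1
Σ_s f(13,s) = 3432
P = 3432/8192 = 429/1024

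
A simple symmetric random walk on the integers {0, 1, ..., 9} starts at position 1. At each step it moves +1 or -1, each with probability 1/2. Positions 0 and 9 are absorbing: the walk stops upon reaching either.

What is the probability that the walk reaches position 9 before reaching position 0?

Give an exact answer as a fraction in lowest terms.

Answer: 1/9

Derivation:
Symmetric walk (p = 1/2): the harmonic-function argument gives P(hit 9 before 0 | start at 1) = a/N.
P = 1/9 = 1/9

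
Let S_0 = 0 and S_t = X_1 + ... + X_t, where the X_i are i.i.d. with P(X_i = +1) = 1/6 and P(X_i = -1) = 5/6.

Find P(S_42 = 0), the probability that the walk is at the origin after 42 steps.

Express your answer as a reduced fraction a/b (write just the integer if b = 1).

To be at 0 after 42 steps: need exactly 21 steps of +1 and 21 of -1.
Number of such sequences: C(42,21) = 538257874440
Each has probability (1/6)^21 · (5/6)^21 = 476837158203125/481229803398374426442198455156736
P = 538257874440 · 476837158203125/481229803398374426442198455156736 = 10694223134517669677734375/20051241808265601101758268964864

Answer: 10694223134517669677734375/20051241808265601101758268964864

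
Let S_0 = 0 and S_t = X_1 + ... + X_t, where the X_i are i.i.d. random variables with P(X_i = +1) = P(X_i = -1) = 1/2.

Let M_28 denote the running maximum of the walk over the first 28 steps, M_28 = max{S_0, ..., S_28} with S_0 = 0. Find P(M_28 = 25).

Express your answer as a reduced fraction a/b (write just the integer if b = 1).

Let M_28 = max(S_0,...,S_28). Use the reflection principle: for j ≥ 1, #{paths with M_28 ≥ j} = #{S_28 ≥ j} + #{S_28 ≥ j+1}.
By reflection, #{M_28 ≥ 25} = #{S_28 ≥ 25} + #{S_28 ≥ 26} = 29 + 29 = 58.
#{M_28 ≥ 26} = #{S_28 ≥ 26} + #{S_28 ≥ 27} = 29 + 1 = 30.
#{M_28 = 25} = 58 - 30 = 28.
P(M_28 = 25) = 28/268435456 = 7/67108864

Answer: 7/67108864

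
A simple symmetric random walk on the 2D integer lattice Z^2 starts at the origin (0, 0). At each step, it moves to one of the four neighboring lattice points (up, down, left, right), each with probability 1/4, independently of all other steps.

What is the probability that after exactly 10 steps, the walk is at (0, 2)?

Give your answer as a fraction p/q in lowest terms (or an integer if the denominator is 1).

Let h be the number of horizontal steps (so 10-h are vertical). To end at (0,2) need (h+0)/2 right-steps and ((10-h)+2)/2 up-steps.
Sum over h with 0 ≤ h ≤ 8, h ≡ 0 (mod 2), 10-h ≡ 0 (mod 2):
h=0: C(10,0)·C(0,0)·C(10,6) = 1·1·210 = 210
h=2: C(10,2)·C(2,1)·C(8,5) = 45·2·56 = 5040
h=4: C(10,4)·C(4,2)·C(6,4) = 210·6·15 = 18900
h=6: C(10,6)·C(6,3)·C(4,3) = 210·20·4 = 16800
h=8: C(10,8)·C(8,4)·C(2,2) = 45·70·1 = 3150
Total favorable: 44100
Total paths: 4^10 = 1048576
P = 44100/1048576 = 11025/262144

Answer: 11025/262144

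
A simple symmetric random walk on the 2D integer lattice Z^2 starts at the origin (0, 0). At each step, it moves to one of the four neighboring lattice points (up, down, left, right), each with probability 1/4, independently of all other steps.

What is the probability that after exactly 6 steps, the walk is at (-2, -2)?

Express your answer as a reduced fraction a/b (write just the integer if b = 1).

Let h be the number of horizontal steps (so 6-h are vertical). To end at (-2,-2) need (h-2)/2 right-steps and ((6-h)-2)/2 up-steps.
Sum over h with 2 ≤ h ≤ 4, h ≡ 0 (mod 2), 6-h ≡ 0 (mod 2):
h=2: C(6,2)·C(2,0)·C(4,1) = 15·1·4 = 60
h=4: C(6,4)·C(4,1)·C(2,0) = 15·4·1 = 60
Total favorable: 120
Total paths: 4^6 = 4096
P = 120/4096 = 15/512

Answer: 15/512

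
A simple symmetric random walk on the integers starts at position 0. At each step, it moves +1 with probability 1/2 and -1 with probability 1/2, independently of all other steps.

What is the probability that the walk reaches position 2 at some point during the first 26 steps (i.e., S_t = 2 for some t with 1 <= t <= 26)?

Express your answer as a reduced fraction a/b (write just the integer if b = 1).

Count via complement. Let g(t,s) = #length-t paths at position s with S_1..S_t all ≠ 2.
g(t,s) = g(t-1,s-1) + g(t-1,s+1) for s ≠ 2; g(t,2) = 0.
t=0: g(0,0)=1
t=1: g(1,-1)=1 g(1,1)=1
t=2: g(2,-2)=1 g(2,0)=2
t=3: g(3,-3)=1 g(3,-1)=3 g(3,1)=2
t=4: g(4,-4)=1 g(4,-2)=4 g(4,0)=5
t=5: g(5,-5)=1 g(5,-3)=5 g(5,-1)=9 g(5,1)=5
t=6: g(6,-6)=1 g(6,-4)=6 g(6,-2)=14 g(6,0)=14
t=7: g(7,-7)=1 g(7,-5)=7 g(7,-3)=20 g(7,-1)=28 g(7,1)=14
t=8: g(8,-8)=1 g(8,-6)=8 g(8,-4)=27 g(8,-2)=48 g(8,0)=42
t=9: g(9,-9)=1 g(9,-7)=9 g(9,-5)=35 g(9,-3)=75 g(9,-1)=90 g(9,1)=42
t=10: g(10,-10)=1 g(10,-8)=10 g(10,-6)=44 g(10,-4)=110 g(10,-2)=165 g(10,0)=132
t=11: g(11,-11)=1 g(11,-9)=11 g(11,-7)=54 g(11,-5)=154 g(11,-3)=275 g(11,-1)=297 g(11,1)=132
t=12: g(12,-12)=1 g(12,-10)=12 g(12,-8)=65 g(12,-6)=208 g(12,-4)=429 g(12,-2)=572 g(12,0)=429
t=13: g(13,-13)=1 g(13,-11)=13 g(13,-9)=77 g(13,-7)=273 g(13,-5)=637 g(13,-3)=1001 g(13,-1)=1001 g(13,1)=429
t=14: g(14,-14)=1 g(14,-12)=14 g(14,-10)=90 g(14,-8)=350 g(14,-6)=910 g(14,-4)=1638 g(14,-2)=2002 g(14,0)=1430
t=15: g(15,-15)=1 g(15,-13)=15 g(15,-11)=104 g(15,-9)=440 g(15,-7)=1260 g(15,-5)=2548 g(15,-3)=3640 g(15,-1)=3432 g(15,1)=1430
t=16: g(16,-16)=1 g(16,-14)=16 g(16,-12)=119 g(16,-10)=544 g(16,-8)=1700 g(16,-6)=3808 g(16,-4)=6188 g(16,-2)=7072 g(16,0)=4862
t=17: g(17,-17)=1 g(17,-15)=17 g(17,-13)=135 g(17,-11)=663 g(17,-9)=2244 g(17,-7)=5508 g(17,-5)=9996 g(17,-3)=13260 g(17,-1)=11934 g(17,1)=4862
t=18: g(18,-18)=1 g(18,-16)=18 g(18,-14)=152 g(18,-12)=798 g(18,-10)=2907 g(18,-8)=7752 g(18,-6)=15504 g(18,-4)=23256 g(18,-2)=25194 g(18,0)=16796
t=19: g(19,-19)=1 g(19,-17)=19 g(19,-15)=170 g(19,-13)=950 g(19,-11)=3705 g(19,-9)=10659 g(19,-7)=23256 g(19,-5)=38760 g(19,-3)=48450 g(19,-1)=41990 g(19,1)=16796
t=20: g(20,-20)=1 g(20,-18)=20 g(20,-16)=189 g(20,-14)=1120 g(20,-12)=4655 g(20,-10)=14364 g(20,-8)=33915 g(20,-6)=62016 g(20,-4)=87210 g(20,-2)=90440 g(20,0)=58786
t=21: g(21,-21)=1 g(21,-19)=21 g(21,-17)=209 g(21,-15)=1309 g(21,-13)=5775 g(21,-11)=19019 g(21,-9)=48279 g(21,-7)=95931 g(21,-5)=149226 g(21,-3)=177650 g(21,-1)=149226 g(21,1)=58786
t=22: g(22,-22)=1 g(22,-20)=22 g(22,-18)=230 g(22,-16)=1518 g(22,-14)=7084 g(22,-12)=24794 g(22,-10)=67298 g(22,-8)=144210 g(22,-6)=245157 g(22,-4)=326876 g(22,-2)=326876 g(22,0)=208012
t=23: g(23,-23)=1 g(23,-21)=23 g(23,-19)=252 g(23,-17)=1748 g(23,-15)=8602 g(23,-13)=31878 g(23,-11)=92092 g(23,-9)=211508 g(23,-7)=389367 g(23,-5)=572033 g(23,-3)=653752 g(23,-1)=534888 g(23,1)=208012
t=24: g(24,-24)=1 g(24,-22)=24 g(24,-20)=275 g(24,-18)=2000 g(24,-16)=10350 g(24,-14)=40480 g(24,-12)=123970 g(24,-10)=303600 g(24,-8)=600875 g(24,-6)=961400 g(24,-4)=1225785 g(24,-2)=1188640 g(24,0)=742900
t=25: g(25,-25)=1 g(25,-23)=25 g(25,-21)=299 g(25,-19)=2275 g(25,-17)=12350 g(25,-15)=50830 g(25,-13)=164450 g(25,-11)=427570 g(25,-9)=904475 g(25,-7)=1562275 g(25,-5)=2187185 g(25,-3)=2414425 g(25,-1)=1931540 g(25,1)=742900
t=26: g(26,-26)=1 g(26,-24)=26 g(26,-22)=324 g(26,-20)=2574 g(26,-18)=14625 g(26,-16)=63180 g(26,-14)=215280 g(26,-12)=592020 g(26,-10)=1332045 g(26,-8)=2466750 g(26,-6)=3749460 g(26,-4)=4601610 g(26,-2)=4345965 g(26,0)=2674440
Paths never hitting 2: Σ_s g(26,s) = 20058300
Paths hitting 2: 2^26 - 20058300 = 47050564
P = 47050564/67108864 = 11762641/16777216

Answer: 11762641/16777216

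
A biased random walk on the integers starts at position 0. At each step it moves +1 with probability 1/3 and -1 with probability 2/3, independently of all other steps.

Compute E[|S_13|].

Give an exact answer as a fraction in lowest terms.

S_13 takes values m ≡ 1 (mod 2) with |m| ≤ 13; P(S_13=m) = C(13,(13+m)/2) · (1/3)^((13+m)/2) · (2/3)^((13-m)/2).
Distribution: P(S=-13)=8192/1594323, P(S=-11)=53248/1594323, P(S=-9)=53248/531441, P(S=-7)=292864/1594323, P(S=-5)=366080/1594323, P(S=-3)=36608/177147, P(S=-1)=73216/531441, P(S=1)=36608/531441, P(S=3)=4576/177147, P(S=5)=11440/1594323, P(S=7)=2288/1594323, P(S=9)=104/531441, P(S=11)=26/1594323, P(S=13)=1/1594323
E[|S_13|] = Σ_m |m|·P(S_13=m) = 836459/177147

Answer: 836459/177147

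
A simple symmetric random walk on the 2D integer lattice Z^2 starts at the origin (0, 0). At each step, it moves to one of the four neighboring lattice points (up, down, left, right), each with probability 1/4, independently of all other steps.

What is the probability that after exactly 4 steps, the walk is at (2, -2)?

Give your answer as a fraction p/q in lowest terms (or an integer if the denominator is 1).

Answer: 3/128

Derivation:
Let h be the number of horizontal steps (so 4-h are vertical). To end at (2,-2) need (h+2)/2 right-steps and ((4-h)-2)/2 up-steps.
Sum over h with 2 ≤ h ≤ 2, h ≡ 0 (mod 2), 4-h ≡ 0 (mod 2):
h=2: C(4,2)·C(2,2)·C(2,0) = 6·1·1 = 6
Total favorable: 6
Total paths: 4^4 = 256
P = 6/256 = 3/128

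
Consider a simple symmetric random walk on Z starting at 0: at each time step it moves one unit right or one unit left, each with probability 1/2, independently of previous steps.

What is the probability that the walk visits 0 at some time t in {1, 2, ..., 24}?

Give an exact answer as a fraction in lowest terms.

Answer: 3518265/4194304

Derivation:
Count via complement. Let g(t,s) = #length-t paths at position s with S_1..S_t all ≠ 0.
g(t,s) = g(t-1,s-1) + g(t-1,s+1) for s ≠ 0; g(t,0) = 0.
t=0: g(0,0)=1
t=1: g(1,-1)=1 g(1,1)=1
t=2: g(2,-2)=1 g(2,2)=1
t=3: g(3,-3)=1 g(3,-1)=1 g(3,1)=1 g(3,3)=1
t=4: g(4,-4)=1 g(4,-2)=2 g(4,2)=2 g(4,4)=1
t=5: g(5,-5)=1 g(5,-3)=3 g(5,-1)=2 g(5,1)=2 g(5,3)=3 g(5,5)=1
t=6: g(6,-6)=1 g(6,-4)=4 g(6,-2)=5 g(6,2)=5 g(6,4)=4 g(6,6)=1
t=7: g(7,-7)=1 g(7,-5)=5 g(7,-3)=9 g(7,-1)=5 g(7,1)=5 g(7,3)=9 g(7,5)=5 g(7,7)=1
t=8: g(8,-8)=1 g(8,-6)=6 g(8,-4)=14 g(8,-2)=14 g(8,2)=14 g(8,4)=14 g(8,6)=6 g(8,8)=1
t=9: g(9,-9)=1 g(9,-7)=7 g(9,-5)=20 g(9,-3)=28 g(9,-1)=14 g(9,1)=14 g(9,3)=28 g(9,5)=20 g(9,7)=7 g(9,9)=1
t=10: g(10,-10)=1 g(10,-8)=8 g(10,-6)=27 g(10,-4)=48 g(10,-2)=42 g(10,2)=42 g(10,4)=48 g(10,6)=27 g(10,8)=8 g(10,10)=1
t=11: g(11,-11)=1 g(11,-9)=9 g(11,-7)=35 g(11,-5)=75 g(11,-3)=90 g(11,-1)=42 g(11,1)=42 g(11,3)=90 g(11,5)=75 g(11,7)=35 g(11,9)=9 g(11,11)=1
t=12: g(12,-12)=1 g(12,-10)=10 g(12,-8)=44 g(12,-6)=110 g(12,-4)=165 g(12,-2)=132 g(12,2)=132 g(12,4)=165 g(12,6)=110 g(12,8)=44 g(12,10)=10 g(12,12)=1
t=13: g(13,-13)=1 g(13,-11)=11 g(13,-9)=54 g(13,-7)=154 g(13,-5)=275 g(13,-3)=297 g(13,-1)=132 g(13,1)=132 g(13,3)=297 g(13,5)=275 g(13,7)=154 g(13,9)=54 g(13,11)=11 g(13,13)=1
t=14: g(14,-14)=1 g(14,-12)=12 g(14,-10)=65 g(14,-8)=208 g(14,-6)=429 g(14,-4)=572 g(14,-2)=429 g(14,2)=429 g(14,4)=572 g(14,6)=429 g(14,8)=208 g(14,10)=65 g(14,12)=12 g(14,14)=1
t=15: g(15,-15)=1 g(15,-13)=13 g(15,-11)=77 g(15,-9)=273 g(15,-7)=637 g(15,-5)=1001 g(15,-3)=1001 g(15,-1)=429 g(15,1)=429 g(15,3)=1001 g(15,5)=1001 g(15,7)=637 g(15,9)=273 g(15,11)=77 g(15,13)=13 g(15,15)=1
t=16: g(16,-16)=1 g(16,-14)=14 g(16,-12)=90 g(16,-10)=350 g(16,-8)=910 g(16,-6)=1638 g(16,-4)=2002 g(16,-2)=1430 g(16,2)=1430 g(16,4)=2002 g(16,6)=1638 g(16,8)=910 g(16,10)=350 g(16,12)=90 g(16,14)=14 g(16,16)=1
t=17: g(17,-17)=1 g(17,-15)=15 g(17,-13)=104 g(17,-11)=440 g(17,-9)=1260 g(17,-7)=2548 g(17,-5)=3640 g(17,-3)=3432 g(17,-1)=1430 g(17,1)=1430 g(17,3)=3432 g(17,5)=3640 g(17,7)=2548 g(17,9)=1260 g(17,11)=440 g(17,13)=104 g(17,15)=15 g(17,17)=1
t=18: g(18,-18)=1 g(18,-16)=16 g(18,-14)=119 g(18,-12)=544 g(18,-10)=1700 g(18,-8)=3808 g(18,-6)=6188 g(18,-4)=7072 g(18,-2)=4862 g(18,2)=4862 g(18,4)=7072 g(18,6)=6188 g(18,8)=3808 g(18,10)=1700 g(18,12)=544 g(18,14)=119 g(18,16)=16 g(18,18)=1
t=19: g(19,-19)=1 g(19,-17)=17 g(19,-15)=135 g(19,-13)=663 g(19,-11)=2244 g(19,-9)=5508 g(19,-7)=9996 g(19,-5)=13260 g(19,-3)=11934 g(19,-1)=4862 g(19,1)=4862 g(19,3)=11934 g(19,5)=13260 g(19,7)=9996 g(19,9)=5508 g(19,11)=2244 g(19,13)=663 g(19,15)=135 g(19,17)=17 g(19,19)=1
t=20: g(20,-20)=1 g(20,-18)=18 g(20,-16)=152 g(20,-14)=798 g(20,-12)=2907 g(20,-10)=7752 g(20,-8)=15504 g(20,-6)=23256 g(20,-4)=25194 g(20,-2)=16796 g(20,2)=16796 g(20,4)=25194 g(20,6)=23256 g(20,8)=15504 g(20,10)=7752 g(20,12)=2907 g(20,14)=798 g(20,16)=152 g(20,18)=18 g(20,20)=1
t=21: g(21,-21)=1 g(21,-19)=19 g(21,-17)=170 g(21,-15)=950 g(21,-13)=3705 g(21,-11)=10659 g(21,-9)=23256 g(21,-7)=38760 g(21,-5)=48450 g(21,-3)=41990 g(21,-1)=16796 g(21,1)=16796 g(21,3)=41990 g(21,5)=48450 g(21,7)=38760 g(21,9)=23256 g(21,11)=10659 g(21,13)=3705 g(21,15)=950 g(21,17)=170 g(21,19)=19 g(21,21)=1
t=22: g(22,-22)=1 g(22,-20)=20 g(22,-18)=189 g(22,-16)=1120 g(22,-14)=4655 g(22,-12)=14364 g(22,-10)=33915 g(22,-8)=62016 g(22,-6)=87210 g(22,-4)=90440 g(22,-2)=58786 g(22,2)=58786 g(22,4)=90440 g(22,6)=87210 g(22,8)=62016 g(22,10)=33915 g(22,12)=14364 g(22,14)=4655 g(22,16)=1120 g(22,18)=189 g(22,20)=20 g(22,22)=1
t=23: g(23,-23)=1 g(23,-21)=21 g(23,-19)=209 g(23,-17)=1309 g(23,-15)=5775 g(23,-13)=19019 g(23,-11)=48279 g(23,-9)=95931 g(23,-7)=149226 g(23,-5)=177650 g(23,-3)=149226 g(23,-1)=58786 g(23,1)=58786 g(23,3)=149226 g(23,5)=177650 g(23,7)=149226 g(23,9)=95931 g(23,11)=48279 g(23,13)=19019 g(23,15)=5775 g(23,17)=1309 g(23,19)=209 g(23,21)=21 g(23,23)=1
t=24: g(24,-24)=1 g(24,-22)=22 g(24,-20)=230 g(24,-18)=1518 g(24,-16)=7084 g(24,-14)=24794 g(24,-12)=67298 g(24,-10)=144210 g(24,-8)=245157 g(24,-6)=326876 g(24,-4)=326876 g(24,-2)=208012 g(24,2)=208012 g(24,4)=326876 g(24,6)=326876 g(24,8)=245157 g(24,10)=144210 g(24,12)=67298 g(24,14)=24794 g(24,16)=7084 g(24,18)=1518 g(24,20)=230 g(24,22)=22 g(24,24)=1
Paths never hitting 0: Σ_s g(24,s) = 2704156
Paths hitting 0: 2^24 - 2704156 = 14073060
P = 14073060/16777216 = 3518265/4194304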